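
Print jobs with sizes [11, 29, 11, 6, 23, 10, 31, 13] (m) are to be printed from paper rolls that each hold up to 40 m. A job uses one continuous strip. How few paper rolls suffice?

Total = 31 + 29 + 23 + 13 + 11 + 11 + 10 + 6 = 134 m.
Lower bound: ⌈134/40⌉ = 4 paper rolls.
A packing using 4 paper rolls:
  roll 1: 31 + 6 = 37
  roll 2: 29 + 11 = 40
  roll 3: 23 + 13 = 36
  roll 4: 11 + 10 = 21
This matches the lower bound, so 4 is optimal.

4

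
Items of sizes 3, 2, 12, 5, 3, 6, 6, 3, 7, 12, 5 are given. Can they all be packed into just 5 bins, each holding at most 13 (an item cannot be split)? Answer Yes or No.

No

Total = 64; ⌈64/13⌉ = 5.
The bound of 5 does not rule out 5, but exhaustive search shows no assignment into 5 bins of capacity 13 exists — the minimum is 6.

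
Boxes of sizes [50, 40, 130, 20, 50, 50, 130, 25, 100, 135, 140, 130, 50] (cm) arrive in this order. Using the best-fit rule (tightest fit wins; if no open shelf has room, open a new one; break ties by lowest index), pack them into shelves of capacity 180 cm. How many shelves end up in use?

7

  50 → shelf 1 (new)  [load 50/180]
  40 → shelf 1  [load 90/180]
  130 → shelf 2 (new)  [load 130/180]
  20 → shelf 2  [load 150/180]
  50 → shelf 1  [load 140/180]
  50 → shelf 3 (new)  [load 50/180]
  130 → shelf 3  [load 180/180]
  25 → shelf 2  [load 175/180]
  100 → shelf 4 (new)  [load 100/180]
  135 → shelf 5 (new)  [load 135/180]
  140 → shelf 6 (new)  [load 140/180]
  130 → shelf 7 (new)  [load 130/180]
  50 → shelf 7  [load 180/180]
7 shelves opened.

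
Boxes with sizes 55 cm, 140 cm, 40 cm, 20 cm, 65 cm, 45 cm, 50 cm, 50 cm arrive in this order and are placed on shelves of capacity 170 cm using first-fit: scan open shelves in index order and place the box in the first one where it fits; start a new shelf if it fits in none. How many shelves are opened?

  55 → shelf 1 (new)  [load 55/170]
  140 → shelf 2 (new)  [load 140/170]
  40 → shelf 1  [load 95/170]
  20 → shelf 1  [load 115/170]
  65 → shelf 3 (new)  [load 65/170]
  45 → shelf 1  [load 160/170]
  50 → shelf 3  [load 115/170]
  50 → shelf 3  [load 165/170]
3 shelves opened.

3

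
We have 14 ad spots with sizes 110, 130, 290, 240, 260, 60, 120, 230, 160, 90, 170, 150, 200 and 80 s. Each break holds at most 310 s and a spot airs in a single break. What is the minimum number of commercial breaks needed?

Total = 290 + 260 + 240 + 230 + 200 + 170 + 160 + 150 + 130 + 120 + 110 + 90 + 80 + 60 = 2290 s.
Lower bound: ⌈2290/310⌉ = 8 commercial breaks.
A packing using 8 commercial breaks:
  break 1: 290 = 290
  break 2: 260 = 260
  break 3: 240 + 60 = 300
  break 4: 230 + 80 = 310
  break 5: 200 + 110 = 310
  break 6: 170 + 130 = 300
  break 7: 160 + 150 = 310
  break 8: 120 + 90 = 210
This matches the lower bound, so 8 is optimal.

8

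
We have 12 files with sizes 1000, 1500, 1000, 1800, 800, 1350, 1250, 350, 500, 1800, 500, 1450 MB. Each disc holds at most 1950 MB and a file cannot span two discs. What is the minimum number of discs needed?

8

Total = 1800 + 1800 + 1500 + 1450 + 1350 + 1250 + 1000 + 1000 + 800 + 500 + 500 + 350 = 13300 MB.
Lower bound: ⌈13300/1950⌉ = 7 discs.
Also, 8 files each exceed 975 MB, and no two of those can share a disc, so at least 8 discs are needed.
A packing using 8 discs:
  disc 1: 1800 = 1800
  disc 2: 1800 = 1800
  disc 3: 1500 + 350 = 1850
  disc 4: 1450 + 500 = 1950
  disc 5: 1350 + 500 = 1850
  disc 6: 1250 = 1250
  disc 7: 1000 + 800 = 1800
  disc 8: 1000 = 1000
This matches the lower bound, so 8 is optimal.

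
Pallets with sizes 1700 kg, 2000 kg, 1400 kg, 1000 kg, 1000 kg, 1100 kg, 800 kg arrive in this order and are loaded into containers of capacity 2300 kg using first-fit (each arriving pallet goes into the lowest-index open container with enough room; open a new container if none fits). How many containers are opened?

  1700 → container 1 (new)  [load 1700/2300]
  2000 → container 2 (new)  [load 2000/2300]
  1400 → container 3 (new)  [load 1400/2300]
  1000 → container 4 (new)  [load 1000/2300]
  1000 → container 4  [load 2000/2300]
  1100 → container 5 (new)  [load 1100/2300]
  800 → container 3  [load 2200/2300]
5 containers opened.

5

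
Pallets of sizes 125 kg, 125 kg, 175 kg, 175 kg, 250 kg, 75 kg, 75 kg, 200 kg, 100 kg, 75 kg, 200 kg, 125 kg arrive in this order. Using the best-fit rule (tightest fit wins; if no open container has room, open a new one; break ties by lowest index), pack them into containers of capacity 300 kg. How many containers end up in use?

  125 → container 1 (new)  [load 125/300]
  125 → container 1  [load 250/300]
  175 → container 2 (new)  [load 175/300]
  175 → container 3 (new)  [load 175/300]
  250 → container 4 (new)  [load 250/300]
  75 → container 2  [load 250/300]
  75 → container 3  [load 250/300]
  200 → container 5 (new)  [load 200/300]
  100 → container 5  [load 300/300]
  75 → container 6 (new)  [load 75/300]
  200 → container 6  [load 275/300]
  125 → container 7 (new)  [load 125/300]
7 containers opened.

7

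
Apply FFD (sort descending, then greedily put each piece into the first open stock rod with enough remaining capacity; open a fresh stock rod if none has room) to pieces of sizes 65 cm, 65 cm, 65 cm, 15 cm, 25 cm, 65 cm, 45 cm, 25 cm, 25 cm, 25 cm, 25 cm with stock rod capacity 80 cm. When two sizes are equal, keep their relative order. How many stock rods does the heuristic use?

Sorted descending: 65, 65, 65, 65, 45, 25, 25, 25, 25, 25, 15.
  65 → stock rod 1 (new)  [load 65/80]
  65 → stock rod 2 (new)  [load 65/80]
  65 → stock rod 3 (new)  [load 65/80]
  65 → stock rod 4 (new)  [load 65/80]
  45 → stock rod 5 (new)  [load 45/80]
  25 → stock rod 5  [load 70/80]
  25 → stock rod 6 (new)  [load 25/80]
  25 → stock rod 6  [load 50/80]
  25 → stock rod 6  [load 75/80]
  25 → stock rod 7 (new)  [load 25/80]
  15 → stock rod 1  [load 80/80]
7 stock rods opened.

7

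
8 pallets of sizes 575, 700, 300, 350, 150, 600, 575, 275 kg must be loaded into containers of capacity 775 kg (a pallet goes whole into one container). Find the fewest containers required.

Total = 700 + 600 + 575 + 575 + 350 + 300 + 275 + 150 = 3525 kg.
Lower bound: ⌈3525/775⌉ = 5 containers.
A packing using 6 containers:
  container 1: 700 = 700
  container 2: 600 + 150 = 750
  container 3: 575 = 575
  container 4: 575 = 575
  container 5: 350 + 300 = 650
  container 6: 275 = 275
No arrangement into 5 containers stays within capacity, so 6 is optimal.

6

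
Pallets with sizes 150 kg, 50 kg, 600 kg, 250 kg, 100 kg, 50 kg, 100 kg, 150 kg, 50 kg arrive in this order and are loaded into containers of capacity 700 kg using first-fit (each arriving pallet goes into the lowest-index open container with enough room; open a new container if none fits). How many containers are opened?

  150 → container 1 (new)  [load 150/700]
  50 → container 1  [load 200/700]
  600 → container 2 (new)  [load 600/700]
  250 → container 1  [load 450/700]
  100 → container 1  [load 550/700]
  50 → container 1  [load 600/700]
  100 → container 1  [load 700/700]
  150 → container 3 (new)  [load 150/700]
  50 → container 2  [load 650/700]
3 containers opened.

3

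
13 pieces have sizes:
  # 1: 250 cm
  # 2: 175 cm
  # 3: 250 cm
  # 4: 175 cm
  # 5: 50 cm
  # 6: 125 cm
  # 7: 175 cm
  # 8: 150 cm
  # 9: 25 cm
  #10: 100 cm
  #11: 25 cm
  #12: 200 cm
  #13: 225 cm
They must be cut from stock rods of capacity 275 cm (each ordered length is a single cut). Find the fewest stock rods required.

Total = 250 + 250 + 225 + 200 + 175 + 175 + 175 + 150 + 125 + 100 + 50 + 25 + 25 = 1925 cm.
Lower bound: ⌈1925/275⌉ = 7 stock rods.
Also, 8 pieces each exceed 275/2 cm, and no two of those can share a stock rod, so at least 8 stock rods are needed.
A packing using 8 stock rods:
  stock rod 1: 250 + 25 = 275
  stock rod 2: 250 + 25 = 275
  stock rod 3: 225 + 50 = 275
  stock rod 4: 200 = 200
  stock rod 5: 175 + 100 = 275
  stock rod 6: 175 = 175
  stock rod 7: 175 = 175
  stock rod 8: 150 + 125 = 275
This matches the lower bound, so 8 is optimal.

8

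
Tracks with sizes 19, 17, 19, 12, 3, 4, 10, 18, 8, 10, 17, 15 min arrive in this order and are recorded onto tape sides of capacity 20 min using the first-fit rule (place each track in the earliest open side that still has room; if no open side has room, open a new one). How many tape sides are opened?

  19 → side 1 (new)  [load 19/20]
  17 → side 2 (new)  [load 17/20]
  19 → side 3 (new)  [load 19/20]
  12 → side 4 (new)  [load 12/20]
  3 → side 2  [load 20/20]
  4 → side 4  [load 16/20]
  10 → side 5 (new)  [load 10/20]
  18 → side 6 (new)  [load 18/20]
  8 → side 5  [load 18/20]
  10 → side 7 (new)  [load 10/20]
  17 → side 8 (new)  [load 17/20]
  15 → side 9 (new)  [load 15/20]
9 tape sides opened.

9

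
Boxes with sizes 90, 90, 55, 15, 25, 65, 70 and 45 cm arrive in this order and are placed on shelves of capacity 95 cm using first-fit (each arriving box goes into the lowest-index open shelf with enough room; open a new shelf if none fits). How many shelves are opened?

6

  90 → shelf 1 (new)  [load 90/95]
  90 → shelf 2 (new)  [load 90/95]
  55 → shelf 3 (new)  [load 55/95]
  15 → shelf 3  [load 70/95]
  25 → shelf 3  [load 95/95]
  65 → shelf 4 (new)  [load 65/95]
  70 → shelf 5 (new)  [load 70/95]
  45 → shelf 6 (new)  [load 45/95]
6 shelves opened.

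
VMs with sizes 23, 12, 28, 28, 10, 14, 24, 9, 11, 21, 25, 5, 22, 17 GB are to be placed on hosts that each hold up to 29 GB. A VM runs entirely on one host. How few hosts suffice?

Total = 28 + 28 + 25 + 24 + 23 + 22 + 21 + 17 + 14 + 12 + 11 + 10 + 9 + 5 = 249 GB.
Lower bound: ⌈249/29⌉ = 9 hosts.
A packing using 10 hosts:
  host 1: 28 = 28
  host 2: 28 = 28
  host 3: 25 = 25
  host 4: 24 + 5 = 29
  host 5: 23 = 23
  host 6: 22 = 22
  host 7: 21 = 21
  host 8: 17 + 12 = 29
  host 9: 14 + 11 = 25
  host 10: 10 + 9 = 19
No arrangement into 9 hosts stays within capacity, so 10 is optimal.

10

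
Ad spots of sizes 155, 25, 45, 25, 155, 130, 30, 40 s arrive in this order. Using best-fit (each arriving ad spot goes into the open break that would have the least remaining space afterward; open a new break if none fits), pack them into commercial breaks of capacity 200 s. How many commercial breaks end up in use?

4

  155 → break 1 (new)  [load 155/200]
  25 → break 1  [load 180/200]
  45 → break 2 (new)  [load 45/200]
  25 → break 2  [load 70/200]
  155 → break 3 (new)  [load 155/200]
  130 → break 2  [load 200/200]
  30 → break 3  [load 185/200]
  40 → break 4 (new)  [load 40/200]
4 commercial breaks opened.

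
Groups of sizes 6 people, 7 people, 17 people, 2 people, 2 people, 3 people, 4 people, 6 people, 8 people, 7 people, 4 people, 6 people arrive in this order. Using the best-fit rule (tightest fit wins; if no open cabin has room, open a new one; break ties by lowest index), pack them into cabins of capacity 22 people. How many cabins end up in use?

  6 → cabin 1 (new)  [load 6/22]
  7 → cabin 1  [load 13/22]
  17 → cabin 2 (new)  [load 17/22]
  2 → cabin 2  [load 19/22]
  2 → cabin 2  [load 21/22]
  3 → cabin 1  [load 16/22]
  4 → cabin 1  [load 20/22]
  6 → cabin 3 (new)  [load 6/22]
  8 → cabin 3  [load 14/22]
  7 → cabin 3  [load 21/22]
  4 → cabin 4 (new)  [load 4/22]
  6 → cabin 4  [load 10/22]
4 cabins opened.

4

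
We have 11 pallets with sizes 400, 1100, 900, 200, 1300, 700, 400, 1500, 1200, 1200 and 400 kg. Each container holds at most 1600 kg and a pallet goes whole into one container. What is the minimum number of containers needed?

Total = 1500 + 1300 + 1200 + 1200 + 1100 + 900 + 700 + 400 + 400 + 400 + 200 = 9300 kg.
Lower bound: ⌈9300/1600⌉ = 6 containers.
A packing using 6 containers:
  container 1: 1500 = 1500
  container 2: 1300 + 200 = 1500
  container 3: 1200 + 400 = 1600
  container 4: 1200 + 400 = 1600
  container 5: 1100 + 400 = 1500
  container 6: 900 + 700 = 1600
This matches the lower bound, so 6 is optimal.

6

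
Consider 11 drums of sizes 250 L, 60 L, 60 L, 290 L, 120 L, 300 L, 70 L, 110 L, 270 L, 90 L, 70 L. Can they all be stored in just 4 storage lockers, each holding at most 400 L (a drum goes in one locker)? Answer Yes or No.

Total = 1690 L; ⌈1690/400⌉ = 5.
At least 5 storage lockers are required, but only 4 are allowed.

No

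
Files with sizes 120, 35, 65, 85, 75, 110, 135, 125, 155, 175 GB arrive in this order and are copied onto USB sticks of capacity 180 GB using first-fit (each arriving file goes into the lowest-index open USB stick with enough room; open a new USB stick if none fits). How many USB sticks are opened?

8

  120 → USB stick 1 (new)  [load 120/180]
  35 → USB stick 1  [load 155/180]
  65 → USB stick 2 (new)  [load 65/180]
  85 → USB stick 2  [load 150/180]
  75 → USB stick 3 (new)  [load 75/180]
  110 → USB stick 4 (new)  [load 110/180]
  135 → USB stick 5 (new)  [load 135/180]
  125 → USB stick 6 (new)  [load 125/180]
  155 → USB stick 7 (new)  [load 155/180]
  175 → USB stick 8 (new)  [load 175/180]
8 USB sticks opened.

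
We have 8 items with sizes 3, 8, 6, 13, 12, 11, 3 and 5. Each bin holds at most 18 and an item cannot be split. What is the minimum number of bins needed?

Total = 13 + 12 + 11 + 8 + 6 + 5 + 3 + 3 = 61.
Lower bound: ⌈61/18⌉ = 4 bins.
A packing using 4 bins:
  bin 1: 13 + 5 = 18
  bin 2: 12 + 6 = 18
  bin 3: 11 + 3 + 3 = 17
  bin 4: 8 = 8
This matches the lower bound, so 4 is optimal.

4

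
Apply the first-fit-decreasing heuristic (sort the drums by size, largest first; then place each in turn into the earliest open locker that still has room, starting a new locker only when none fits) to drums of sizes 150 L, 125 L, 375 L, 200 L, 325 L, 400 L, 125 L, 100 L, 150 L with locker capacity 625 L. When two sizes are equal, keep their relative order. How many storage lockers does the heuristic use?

Sorted descending: 400, 375, 325, 200, 150, 150, 125, 125, 100.
  400 → locker 1 (new)  [load 400/625]
  375 → locker 2 (new)  [load 375/625]
  325 → locker 3 (new)  [load 325/625]
  200 → locker 1  [load 600/625]
  150 → locker 2  [load 525/625]
  150 → locker 3  [load 475/625]
  125 → locker 3  [load 600/625]
  125 → locker 4 (new)  [load 125/625]
  100 → locker 2  [load 625/625]
4 storage lockers opened.

4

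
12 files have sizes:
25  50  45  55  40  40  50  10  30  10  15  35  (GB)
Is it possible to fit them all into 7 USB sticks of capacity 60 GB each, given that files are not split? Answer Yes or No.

Total = 405 GB; ⌈405/60⌉ = 7.
The bound of 7 does not rule out 7, but exhaustive search shows no assignment into 7 USB sticks of capacity 60 GB exists — the minimum is 8.

No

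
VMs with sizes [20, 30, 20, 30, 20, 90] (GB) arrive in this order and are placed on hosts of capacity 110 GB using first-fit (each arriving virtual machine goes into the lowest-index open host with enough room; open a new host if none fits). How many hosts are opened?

  20 → host 1 (new)  [load 20/110]
  30 → host 1  [load 50/110]
  20 → host 1  [load 70/110]
  30 → host 1  [load 100/110]
  20 → host 2 (new)  [load 20/110]
  90 → host 2  [load 110/110]
2 hosts opened.

2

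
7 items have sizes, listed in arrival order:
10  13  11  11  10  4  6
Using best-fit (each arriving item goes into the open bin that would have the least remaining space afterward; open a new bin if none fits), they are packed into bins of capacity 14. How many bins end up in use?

6

  10 → bin 1 (new)  [load 10/14]
  13 → bin 2 (new)  [load 13/14]
  11 → bin 3 (new)  [load 11/14]
  11 → bin 4 (new)  [load 11/14]
  10 → bin 5 (new)  [load 10/14]
  4 → bin 1  [load 14/14]
  6 → bin 6 (new)  [load 6/14]
6 bins opened.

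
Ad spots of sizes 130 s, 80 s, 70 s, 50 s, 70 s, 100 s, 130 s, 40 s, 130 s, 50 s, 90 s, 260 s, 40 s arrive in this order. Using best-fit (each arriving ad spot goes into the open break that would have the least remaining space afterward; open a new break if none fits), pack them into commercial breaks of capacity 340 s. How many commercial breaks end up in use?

4

  130 → break 1 (new)  [load 130/340]
  80 → break 1  [load 210/340]
  70 → break 1  [load 280/340]
  50 → break 1  [load 330/340]
  70 → break 2 (new)  [load 70/340]
  100 → break 2  [load 170/340]
  130 → break 2  [load 300/340]
  40 → break 2  [load 340/340]
  130 → break 3 (new)  [load 130/340]
  50 → break 3  [load 180/340]
  90 → break 3  [load 270/340]
  260 → break 4 (new)  [load 260/340]
  40 → break 3  [load 310/340]
4 commercial breaks opened.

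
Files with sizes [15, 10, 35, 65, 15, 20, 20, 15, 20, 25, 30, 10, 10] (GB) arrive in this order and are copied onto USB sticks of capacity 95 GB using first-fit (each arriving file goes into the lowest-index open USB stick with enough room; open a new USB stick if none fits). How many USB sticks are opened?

  15 → USB stick 1 (new)  [load 15/95]
  10 → USB stick 1  [load 25/95]
  35 → USB stick 1  [load 60/95]
  65 → USB stick 2 (new)  [load 65/95]
  15 → USB stick 1  [load 75/95]
  20 → USB stick 1  [load 95/95]
  20 → USB stick 2  [load 85/95]
  15 → USB stick 3 (new)  [load 15/95]
  20 → USB stick 3  [load 35/95]
  25 → USB stick 3  [load 60/95]
  30 → USB stick 3  [load 90/95]
  10 → USB stick 2  [load 95/95]
  10 → USB stick 4 (new)  [load 10/95]
4 USB sticks opened.

4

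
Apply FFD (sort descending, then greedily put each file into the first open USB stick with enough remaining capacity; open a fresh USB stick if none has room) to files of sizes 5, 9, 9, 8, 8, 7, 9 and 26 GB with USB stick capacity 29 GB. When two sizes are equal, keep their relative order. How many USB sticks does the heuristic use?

3

Sorted descending: 26, 9, 9, 9, 8, 8, 7, 5.
  26 → USB stick 1 (new)  [load 26/29]
  9 → USB stick 2 (new)  [load 9/29]
  9 → USB stick 2  [load 18/29]
  9 → USB stick 2  [load 27/29]
  8 → USB stick 3 (new)  [load 8/29]
  8 → USB stick 3  [load 16/29]
  7 → USB stick 3  [load 23/29]
  5 → USB stick 3  [load 28/29]
3 USB sticks opened.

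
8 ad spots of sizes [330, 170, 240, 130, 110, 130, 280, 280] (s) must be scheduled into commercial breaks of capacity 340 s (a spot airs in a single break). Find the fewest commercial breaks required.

6

Total = 330 + 280 + 280 + 240 + 170 + 130 + 130 + 110 = 1670 s.
Lower bound: ⌈1670/340⌉ = 5 commercial breaks.
A packing using 6 commercial breaks:
  break 1: 330 = 330
  break 2: 280 = 280
  break 3: 280 = 280
  break 4: 240 = 240
  break 5: 170 + 130 = 300
  break 6: 130 + 110 = 240
No arrangement into 5 commercial breaks stays within capacity, so 6 is optimal.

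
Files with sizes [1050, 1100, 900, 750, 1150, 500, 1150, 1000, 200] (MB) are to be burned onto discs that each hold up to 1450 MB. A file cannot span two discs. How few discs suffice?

7

Total = 1150 + 1150 + 1100 + 1050 + 1000 + 900 + 750 + 500 + 200 = 7800 MB.
Lower bound: ⌈7800/1450⌉ = 6 discs.
Also, 7 files each exceed 725 MB, and no two of those can share a disc, so at least 7 discs are needed.
A packing using 7 discs:
  disc 1: 1150 + 200 = 1350
  disc 2: 1150 = 1150
  disc 3: 1100 = 1100
  disc 4: 1050 = 1050
  disc 5: 1000 = 1000
  disc 6: 900 + 500 = 1400
  disc 7: 750 = 750
This matches the lower bound, so 7 is optimal.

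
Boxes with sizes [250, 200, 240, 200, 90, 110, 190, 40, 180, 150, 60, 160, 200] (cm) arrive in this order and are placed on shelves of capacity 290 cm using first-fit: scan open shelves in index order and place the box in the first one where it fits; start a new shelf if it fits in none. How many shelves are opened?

9

  250 → shelf 1 (new)  [load 250/290]
  200 → shelf 2 (new)  [load 200/290]
  240 → shelf 3 (new)  [load 240/290]
  200 → shelf 4 (new)  [load 200/290]
  90 → shelf 2  [load 290/290]
  110 → shelf 5 (new)  [load 110/290]
  190 → shelf 6 (new)  [load 190/290]
  40 → shelf 1  [load 290/290]
  180 → shelf 5  [load 290/290]
  150 → shelf 7 (new)  [load 150/290]
  60 → shelf 4  [load 260/290]
  160 → shelf 8 (new)  [load 160/290]
  200 → shelf 9 (new)  [load 200/290]
9 shelves opened.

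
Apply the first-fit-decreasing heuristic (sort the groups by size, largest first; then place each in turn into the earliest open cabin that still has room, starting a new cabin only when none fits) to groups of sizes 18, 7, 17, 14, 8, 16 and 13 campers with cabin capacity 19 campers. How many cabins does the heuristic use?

6

Sorted descending: 18, 17, 16, 14, 13, 8, 7.
  18 → cabin 1 (new)  [load 18/19]
  17 → cabin 2 (new)  [load 17/19]
  16 → cabin 3 (new)  [load 16/19]
  14 → cabin 4 (new)  [load 14/19]
  13 → cabin 5 (new)  [load 13/19]
  8 → cabin 6 (new)  [load 8/19]
  7 → cabin 6  [load 15/19]
6 cabins opened.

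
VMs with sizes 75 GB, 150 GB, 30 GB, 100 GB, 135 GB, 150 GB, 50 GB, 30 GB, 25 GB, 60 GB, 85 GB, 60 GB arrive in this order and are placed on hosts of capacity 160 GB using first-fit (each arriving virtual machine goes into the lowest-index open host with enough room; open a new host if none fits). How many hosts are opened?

  75 → host 1 (new)  [load 75/160]
  150 → host 2 (new)  [load 150/160]
  30 → host 1  [load 105/160]
  100 → host 3 (new)  [load 100/160]
  135 → host 4 (new)  [load 135/160]
  150 → host 5 (new)  [load 150/160]
  50 → host 1  [load 155/160]
  30 → host 3  [load 130/160]
  25 → host 3  [load 155/160]
  60 → host 6 (new)  [load 60/160]
  85 → host 6  [load 145/160]
  60 → host 7 (new)  [load 60/160]
7 hosts opened.

7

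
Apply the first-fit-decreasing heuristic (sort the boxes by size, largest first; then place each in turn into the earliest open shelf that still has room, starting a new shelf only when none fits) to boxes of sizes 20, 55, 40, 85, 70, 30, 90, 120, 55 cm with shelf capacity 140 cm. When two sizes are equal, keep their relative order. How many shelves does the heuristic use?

Sorted descending: 120, 90, 85, 70, 55, 55, 40, 30, 20.
  120 → shelf 1 (new)  [load 120/140]
  90 → shelf 2 (new)  [load 90/140]
  85 → shelf 3 (new)  [load 85/140]
  70 → shelf 4 (new)  [load 70/140]
  55 → shelf 3  [load 140/140]
  55 → shelf 4  [load 125/140]
  40 → shelf 2  [load 130/140]
  30 → shelf 5 (new)  [load 30/140]
  20 → shelf 1  [load 140/140]
5 shelves opened.

5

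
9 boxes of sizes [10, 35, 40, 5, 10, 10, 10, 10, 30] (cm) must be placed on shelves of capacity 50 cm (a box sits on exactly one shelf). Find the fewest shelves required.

4

Total = 40 + 35 + 30 + 10 + 10 + 10 + 10 + 10 + 5 = 160 cm.
Lower bound: ⌈160/50⌉ = 4 shelves.
A packing using 4 shelves:
  shelf 1: 40 + 10 = 50
  shelf 2: 35 + 10 + 5 = 50
  shelf 3: 30 + 10 + 10 = 50
  shelf 4: 10 = 10
This matches the lower bound, so 4 is optimal.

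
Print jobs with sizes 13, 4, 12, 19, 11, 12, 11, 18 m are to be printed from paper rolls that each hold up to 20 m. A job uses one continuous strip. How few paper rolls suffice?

7

Total = 19 + 18 + 13 + 12 + 12 + 11 + 11 + 4 = 100 m.
Lower bound: ⌈100/20⌉ = 5 paper rolls.
Also, 7 print jobs each exceed 10 m, and no two of those can share a roll, so at least 7 paper rolls are needed.
A packing using 7 paper rolls:
  roll 1: 19 = 19
  roll 2: 18 = 18
  roll 3: 13 + 4 = 17
  roll 4: 12 = 12
  roll 5: 12 = 12
  roll 6: 11 = 11
  roll 7: 11 = 11
This matches the lower bound, so 7 is optimal.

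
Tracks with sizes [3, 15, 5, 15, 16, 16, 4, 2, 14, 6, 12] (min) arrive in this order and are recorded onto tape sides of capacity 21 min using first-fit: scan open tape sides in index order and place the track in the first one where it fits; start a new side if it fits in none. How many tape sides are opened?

6

  3 → side 1 (new)  [load 3/21]
  15 → side 1  [load 18/21]
  5 → side 2 (new)  [load 5/21]
  15 → side 2  [load 20/21]
  16 → side 3 (new)  [load 16/21]
  16 → side 4 (new)  [load 16/21]
  4 → side 3  [load 20/21]
  2 → side 1  [load 20/21]
  14 → side 5 (new)  [load 14/21]
  6 → side 5  [load 20/21]
  12 → side 6 (new)  [load 12/21]
6 tape sides opened.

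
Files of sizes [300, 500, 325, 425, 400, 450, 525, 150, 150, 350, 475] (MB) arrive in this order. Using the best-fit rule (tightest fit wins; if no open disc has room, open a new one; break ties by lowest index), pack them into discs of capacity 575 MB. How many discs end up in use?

  300 → disc 1 (new)  [load 300/575]
  500 → disc 2 (new)  [load 500/575]
  325 → disc 3 (new)  [load 325/575]
  425 → disc 4 (new)  [load 425/575]
  400 → disc 5 (new)  [load 400/575]
  450 → disc 6 (new)  [load 450/575]
  525 → disc 7 (new)  [load 525/575]
  150 → disc 4  [load 575/575]
  150 → disc 5  [load 550/575]
  350 → disc 8 (new)  [load 350/575]
  475 → disc 9 (new)  [load 475/575]
9 discs opened.

9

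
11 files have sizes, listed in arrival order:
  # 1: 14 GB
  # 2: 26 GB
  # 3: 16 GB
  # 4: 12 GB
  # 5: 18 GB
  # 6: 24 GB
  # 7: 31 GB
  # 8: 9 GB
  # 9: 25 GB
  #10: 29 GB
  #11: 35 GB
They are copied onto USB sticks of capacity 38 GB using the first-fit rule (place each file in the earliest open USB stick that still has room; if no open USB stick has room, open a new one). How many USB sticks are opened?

  14 → USB stick 1 (new)  [load 14/38]
  26 → USB stick 2 (new)  [load 26/38]
  16 → USB stick 1  [load 30/38]
  12 → USB stick 2  [load 38/38]
  18 → USB stick 3 (new)  [load 18/38]
  24 → USB stick 4 (new)  [load 24/38]
  31 → USB stick 5 (new)  [load 31/38]
  9 → USB stick 3  [load 27/38]
  25 → USB stick 6 (new)  [load 25/38]
  29 → USB stick 7 (new)  [load 29/38]
  35 → USB stick 8 (new)  [load 35/38]
8 USB sticks opened.

8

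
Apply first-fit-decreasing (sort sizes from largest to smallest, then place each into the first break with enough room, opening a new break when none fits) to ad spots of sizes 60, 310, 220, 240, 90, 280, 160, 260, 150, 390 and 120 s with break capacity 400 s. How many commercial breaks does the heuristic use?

6

Sorted descending: 390, 310, 280, 260, 240, 220, 160, 150, 120, 90, 60.
  390 → break 1 (new)  [load 390/400]
  310 → break 2 (new)  [load 310/400]
  280 → break 3 (new)  [load 280/400]
  260 → break 4 (new)  [load 260/400]
  240 → break 5 (new)  [load 240/400]
  220 → break 6 (new)  [load 220/400]
  160 → break 5  [load 400/400]
  150 → break 6  [load 370/400]
  120 → break 3  [load 400/400]
  90 → break 2  [load 400/400]
  60 → break 4  [load 320/400]
6 commercial breaks opened.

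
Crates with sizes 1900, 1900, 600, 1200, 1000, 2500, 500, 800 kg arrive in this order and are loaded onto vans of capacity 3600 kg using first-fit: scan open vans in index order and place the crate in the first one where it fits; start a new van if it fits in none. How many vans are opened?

  1900 → van 1 (new)  [load 1900/3600]
  1900 → van 2 (new)  [load 1900/3600]
  600 → van 1  [load 2500/3600]
  1200 → van 2  [load 3100/3600]
  1000 → van 1  [load 3500/3600]
  2500 → van 3 (new)  [load 2500/3600]
  500 → van 2  [load 3600/3600]
  800 → van 3  [load 3300/3600]
3 vans opened.

3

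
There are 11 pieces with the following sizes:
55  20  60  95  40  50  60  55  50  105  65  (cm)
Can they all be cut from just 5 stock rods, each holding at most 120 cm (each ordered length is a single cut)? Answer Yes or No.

Total = 655 cm; ⌈655/120⌉ = 6.
At least 6 stock rods are required, but only 5 are allowed.

No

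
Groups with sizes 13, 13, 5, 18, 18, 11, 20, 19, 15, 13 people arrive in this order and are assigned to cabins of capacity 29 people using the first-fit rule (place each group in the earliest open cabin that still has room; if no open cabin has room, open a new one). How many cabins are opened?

  13 → cabin 1 (new)  [load 13/29]
  13 → cabin 1  [load 26/29]
  5 → cabin 2 (new)  [load 5/29]
  18 → cabin 2  [load 23/29]
  18 → cabin 3 (new)  [load 18/29]
  11 → cabin 3  [load 29/29]
  20 → cabin 4 (new)  [load 20/29]
  19 → cabin 5 (new)  [load 19/29]
  15 → cabin 6 (new)  [load 15/29]
  13 → cabin 6  [load 28/29]
6 cabins opened.

6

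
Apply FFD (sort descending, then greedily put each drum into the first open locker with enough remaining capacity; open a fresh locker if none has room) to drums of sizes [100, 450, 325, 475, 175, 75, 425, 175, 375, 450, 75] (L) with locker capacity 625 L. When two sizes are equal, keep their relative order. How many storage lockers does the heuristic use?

6

Sorted descending: 475, 450, 450, 425, 375, 325, 175, 175, 100, 75, 75.
  475 → locker 1 (new)  [load 475/625]
  450 → locker 2 (new)  [load 450/625]
  450 → locker 3 (new)  [load 450/625]
  425 → locker 4 (new)  [load 425/625]
  375 → locker 5 (new)  [load 375/625]
  325 → locker 6 (new)  [load 325/625]
  175 → locker 2  [load 625/625]
  175 → locker 3  [load 625/625]
  100 → locker 1  [load 575/625]
  75 → locker 4  [load 500/625]
  75 → locker 4  [load 575/625]
6 storage lockers opened.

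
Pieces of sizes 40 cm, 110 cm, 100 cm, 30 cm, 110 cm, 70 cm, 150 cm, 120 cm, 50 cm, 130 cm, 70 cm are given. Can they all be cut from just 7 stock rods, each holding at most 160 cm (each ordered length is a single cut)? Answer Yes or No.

Yes

A valid assignment using 7 stock rods:
  stock rod 1: 150 = 150
  stock rod 2: 130 + 30 = 160
  stock rod 3: 120 + 40 = 160
  stock rod 4: 110 + 50 = 160
  stock rod 5: 110 = 110
  stock rod 6: 100 = 100
  stock rod 7: 70 + 70 = 140
Every load is within 160 cm, so 7 stock rods suffice.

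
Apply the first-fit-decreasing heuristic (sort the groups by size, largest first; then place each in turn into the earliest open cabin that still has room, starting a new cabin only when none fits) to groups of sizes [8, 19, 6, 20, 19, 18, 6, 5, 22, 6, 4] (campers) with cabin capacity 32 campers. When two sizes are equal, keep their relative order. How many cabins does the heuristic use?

5

Sorted descending: 22, 20, 19, 19, 18, 8, 6, 6, 6, 5, 4.
  22 → cabin 1 (new)  [load 22/32]
  20 → cabin 2 (new)  [load 20/32]
  19 → cabin 3 (new)  [load 19/32]
  19 → cabin 4 (new)  [load 19/32]
  18 → cabin 5 (new)  [load 18/32]
  8 → cabin 1  [load 30/32]
  6 → cabin 2  [load 26/32]
  6 → cabin 2  [load 32/32]
  6 → cabin 3  [load 25/32]
  5 → cabin 3  [load 30/32]
  4 → cabin 4  [load 23/32]
5 cabins opened.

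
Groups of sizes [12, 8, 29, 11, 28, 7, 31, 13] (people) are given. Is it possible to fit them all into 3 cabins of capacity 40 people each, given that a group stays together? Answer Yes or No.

Total = 139 people; ⌈139/40⌉ = 4.
At least 4 cabins are required, but only 3 are allowed.

No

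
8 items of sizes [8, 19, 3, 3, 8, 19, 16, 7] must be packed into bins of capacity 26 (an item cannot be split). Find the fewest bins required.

Total = 19 + 19 + 16 + 8 + 8 + 7 + 3 + 3 = 83.
Lower bound: ⌈83/26⌉ = 4 bins.
A packing using 4 bins:
  bin 1: 19 + 7 = 26
  bin 2: 19 + 3 + 3 = 25
  bin 3: 16 + 8 = 24
  bin 4: 8 = 8
This matches the lower bound, so 4 is optimal.

4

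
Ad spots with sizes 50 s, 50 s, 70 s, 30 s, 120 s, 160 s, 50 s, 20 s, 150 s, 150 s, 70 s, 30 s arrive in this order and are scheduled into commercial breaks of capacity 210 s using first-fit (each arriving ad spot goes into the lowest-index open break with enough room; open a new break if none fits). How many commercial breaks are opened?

  50 → break 1 (new)  [load 50/210]
  50 → break 1  [load 100/210]
  70 → break 1  [load 170/210]
  30 → break 1  [load 200/210]
  120 → break 2 (new)  [load 120/210]
  160 → break 3 (new)  [load 160/210]
  50 → break 2  [load 170/210]
  20 → break 2  [load 190/210]
  150 → break 4 (new)  [load 150/210]
  150 → break 5 (new)  [load 150/210]
  70 → break 6 (new)  [load 70/210]
  30 → break 3  [load 190/210]
6 commercial breaks opened.

6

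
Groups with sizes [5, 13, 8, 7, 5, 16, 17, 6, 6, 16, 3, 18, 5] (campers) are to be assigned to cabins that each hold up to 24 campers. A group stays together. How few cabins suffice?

Total = 18 + 17 + 16 + 16 + 13 + 8 + 7 + 6 + 6 + 5 + 5 + 5 + 3 = 125 campers.
Lower bound: ⌈125/24⌉ = 6 cabins.
A packing using 6 cabins:
  cabin 1: 18 + 6 = 24
  cabin 2: 17 + 7 = 24
  cabin 3: 16 + 8 = 24
  cabin 4: 16 + 6 = 22
  cabin 5: 13 + 5 + 5 = 23
  cabin 6: 5 + 3 = 8
This matches the lower bound, so 6 is optimal.

6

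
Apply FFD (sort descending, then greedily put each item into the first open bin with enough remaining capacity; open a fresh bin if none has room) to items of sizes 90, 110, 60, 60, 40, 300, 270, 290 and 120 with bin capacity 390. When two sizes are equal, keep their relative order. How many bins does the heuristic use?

Sorted descending: 300, 290, 270, 120, 110, 90, 60, 60, 40.
  300 → bin 1 (new)  [load 300/390]
  290 → bin 2 (new)  [load 290/390]
  270 → bin 3 (new)  [load 270/390]
  120 → bin 3  [load 390/390]
  110 → bin 4 (new)  [load 110/390]
  90 → bin 1  [load 390/390]
  60 → bin 2  [load 350/390]
  60 → bin 4  [load 170/390]
  40 → bin 2  [load 390/390]
4 bins opened.

4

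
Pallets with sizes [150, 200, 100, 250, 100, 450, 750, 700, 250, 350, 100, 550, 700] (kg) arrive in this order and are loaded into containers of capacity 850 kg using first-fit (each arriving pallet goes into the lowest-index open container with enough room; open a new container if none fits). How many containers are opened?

  150 → container 1 (new)  [load 150/850]
  200 → container 1  [load 350/850]
  100 → container 1  [load 450/850]
  250 → container 1  [load 700/850]
  100 → container 1  [load 800/850]
  450 → container 2 (new)  [load 450/850]
  750 → container 3 (new)  [load 750/850]
  700 → container 4 (new)  [load 700/850]
  250 → container 2  [load 700/850]
  350 → container 5 (new)  [load 350/850]
  100 → container 2  [load 800/850]
  550 → container 6 (new)  [load 550/850]
  700 → container 7 (new)  [load 700/850]
7 containers opened.

7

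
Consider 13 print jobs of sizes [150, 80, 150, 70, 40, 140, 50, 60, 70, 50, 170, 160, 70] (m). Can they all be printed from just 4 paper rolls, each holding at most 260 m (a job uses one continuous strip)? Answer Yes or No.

Total = 1260 m; ⌈1260/260⌉ = 5.
At least 5 paper rolls are required, but only 4 are allowed.

No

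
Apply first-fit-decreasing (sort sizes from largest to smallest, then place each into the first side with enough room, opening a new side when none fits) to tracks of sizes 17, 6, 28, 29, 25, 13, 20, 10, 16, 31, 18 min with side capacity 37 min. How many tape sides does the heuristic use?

7

Sorted descending: 31, 29, 28, 25, 20, 18, 17, 16, 13, 10, 6.
  31 → side 1 (new)  [load 31/37]
  29 → side 2 (new)  [load 29/37]
  28 → side 3 (new)  [load 28/37]
  25 → side 4 (new)  [load 25/37]
  20 → side 5 (new)  [load 20/37]
  18 → side 6 (new)  [load 18/37]
  17 → side 5  [load 37/37]
  16 → side 6  [load 34/37]
  13 → side 7 (new)  [load 13/37]
  10 → side 4  [load 35/37]
  6 → side 1  [load 37/37]
7 tape sides opened.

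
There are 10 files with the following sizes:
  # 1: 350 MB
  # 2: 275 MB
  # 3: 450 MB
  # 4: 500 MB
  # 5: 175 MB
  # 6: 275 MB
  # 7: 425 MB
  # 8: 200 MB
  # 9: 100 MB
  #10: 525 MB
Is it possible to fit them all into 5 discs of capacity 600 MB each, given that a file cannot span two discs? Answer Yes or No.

No

Total = 3275 MB; ⌈3275/600⌉ = 6.
At least 6 discs are required, but only 5 are allowed.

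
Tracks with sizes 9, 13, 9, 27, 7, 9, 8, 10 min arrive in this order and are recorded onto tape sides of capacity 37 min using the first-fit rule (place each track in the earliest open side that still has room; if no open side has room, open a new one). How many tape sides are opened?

  9 → side 1 (new)  [load 9/37]
  13 → side 1  [load 22/37]
  9 → side 1  [load 31/37]
  27 → side 2 (new)  [load 27/37]
  7 → side 2  [load 34/37]
  9 → side 3 (new)  [load 9/37]
  8 → side 3  [load 17/37]
  10 → side 3  [load 27/37]
3 tape sides opened.

3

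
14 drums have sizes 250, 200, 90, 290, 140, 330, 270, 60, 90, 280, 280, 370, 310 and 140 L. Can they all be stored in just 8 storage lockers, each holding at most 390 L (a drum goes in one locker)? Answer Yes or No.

Total = 3100 L; ⌈3100/390⌉ = 8.
9 drums each exceed half the capacity and cannot share a locker, forcing at least 9 storage lockers.
At least 9 storage lockers are required, but only 8 are allowed.

No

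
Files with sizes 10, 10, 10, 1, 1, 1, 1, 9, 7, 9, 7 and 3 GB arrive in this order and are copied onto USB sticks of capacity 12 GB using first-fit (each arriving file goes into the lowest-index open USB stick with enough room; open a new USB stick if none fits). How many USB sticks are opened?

  10 → USB stick 1 (new)  [load 10/12]
  10 → USB stick 2 (new)  [load 10/12]
  10 → USB stick 3 (new)  [load 10/12]
  1 → USB stick 1  [load 11/12]
  1 → USB stick 1  [load 12/12]
  1 → USB stick 2  [load 11/12]
  1 → USB stick 2  [load 12/12]
  9 → USB stick 4 (new)  [load 9/12]
  7 → USB stick 5 (new)  [load 7/12]
  9 → USB stick 6 (new)  [load 9/12]
  7 → USB stick 7 (new)  [load 7/12]
  3 → USB stick 4  [load 12/12]
7 USB sticks opened.

7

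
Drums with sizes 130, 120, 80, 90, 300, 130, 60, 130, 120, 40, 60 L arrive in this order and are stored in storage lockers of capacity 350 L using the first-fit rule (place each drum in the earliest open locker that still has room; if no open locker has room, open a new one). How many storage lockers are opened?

4

  130 → locker 1 (new)  [load 130/350]
  120 → locker 1  [load 250/350]
  80 → locker 1  [load 330/350]
  90 → locker 2 (new)  [load 90/350]
  300 → locker 3 (new)  [load 300/350]
  130 → locker 2  [load 220/350]
  60 → locker 2  [load 280/350]
  130 → locker 4 (new)  [load 130/350]
  120 → locker 4  [load 250/350]
  40 → locker 2  [load 320/350]
  60 → locker 4  [load 310/350]
4 storage lockers opened.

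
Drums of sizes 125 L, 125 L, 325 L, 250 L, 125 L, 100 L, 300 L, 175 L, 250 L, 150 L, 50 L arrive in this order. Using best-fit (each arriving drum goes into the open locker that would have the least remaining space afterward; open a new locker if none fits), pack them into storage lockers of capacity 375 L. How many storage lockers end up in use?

6

  125 → locker 1 (new)  [load 125/375]
  125 → locker 1  [load 250/375]
  325 → locker 2 (new)  [load 325/375]
  250 → locker 3 (new)  [load 250/375]
  125 → locker 1  [load 375/375]
  100 → locker 3  [load 350/375]
  300 → locker 4 (new)  [load 300/375]
  175 → locker 5 (new)  [load 175/375]
  250 → locker 6 (new)  [load 250/375]
  150 → locker 5  [load 325/375]
  50 → locker 2  [load 375/375]
6 storage lockers opened.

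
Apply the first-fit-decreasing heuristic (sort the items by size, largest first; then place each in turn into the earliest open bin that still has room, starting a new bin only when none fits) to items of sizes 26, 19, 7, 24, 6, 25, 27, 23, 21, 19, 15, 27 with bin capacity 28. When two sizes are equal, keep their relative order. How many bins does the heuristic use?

10

Sorted descending: 27, 27, 26, 25, 24, 23, 21, 19, 19, 15, 7, 6.
  27 → bin 1 (new)  [load 27/28]
  27 → bin 2 (new)  [load 27/28]
  26 → bin 3 (new)  [load 26/28]
  25 → bin 4 (new)  [load 25/28]
  24 → bin 5 (new)  [load 24/28]
  23 → bin 6 (new)  [load 23/28]
  21 → bin 7 (new)  [load 21/28]
  19 → bin 8 (new)  [load 19/28]
  19 → bin 9 (new)  [load 19/28]
  15 → bin 10 (new)  [load 15/28]
  7 → bin 7  [load 28/28]
  6 → bin 8  [load 25/28]
10 bins opened.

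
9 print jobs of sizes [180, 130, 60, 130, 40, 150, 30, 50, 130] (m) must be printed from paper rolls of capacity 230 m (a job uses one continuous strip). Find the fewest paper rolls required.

Total = 180 + 150 + 130 + 130 + 130 + 60 + 50 + 40 + 30 = 900 m.
Lower bound: ⌈900/230⌉ = 4 paper rolls.
Also, 5 print jobs each exceed 115 m, and no two of those can share a roll, so at least 5 paper rolls are needed.
A packing using 5 paper rolls:
  roll 1: 180 + 50 = 230
  roll 2: 150 + 60 = 210
  roll 3: 130 + 40 + 30 = 200
  roll 4: 130 = 130
  roll 5: 130 = 130
This matches the lower bound, so 5 is optimal.

5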